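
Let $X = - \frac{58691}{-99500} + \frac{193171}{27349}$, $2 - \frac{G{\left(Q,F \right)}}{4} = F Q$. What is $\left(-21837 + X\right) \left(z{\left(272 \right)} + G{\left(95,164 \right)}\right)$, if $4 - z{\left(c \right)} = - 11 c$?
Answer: $\frac{880880793406923189}{680306375} \approx 1.2948 \cdot 10^{9}$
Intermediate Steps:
$G{\left(Q,F \right)} = 8 - 4 F Q$
$z{\left(c \right)} = 4 + 11 c$ ($z{\left(c \right)} = 4 - - 11 c = 4 + 11 c$)
$X = \frac{20825654659}{2721225500}$ ($X = \left(-58691\right) \left(- \frac{1}{99500}\right) + 193171 \cdot \frac{1}{27349} = \frac{58691}{99500} + \frac{193171}{27349} = \frac{20825654659}{2721225500} \approx 7.653$)
$\left(-21837 + X\right) \left(z{\left(272 \right)} + G{\left(95,164 \right)}\right) = \left(-21837 + \frac{20825654659}{2721225500}\right) \left(\left(4 + 11 \cdot 272\right) + \left(8 - 656 \cdot 95\right)\right) = - \frac{59402575588841 \left(\left(4 + 2992\right) + \left(8 - 62320\right)\right)}{2721225500} = - \frac{59402575588841 \left(2996 - 62312\right)}{2721225500} = \left(- \frac{59402575588841}{2721225500}\right) \left(-59316\right) = \frac{880880793406923189}{680306375}$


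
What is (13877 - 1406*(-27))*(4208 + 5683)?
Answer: 512739549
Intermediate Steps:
(13877 - 1406*(-27))*(4208 + 5683) = (13877 + 37962)*9891 = 51839*9891 = 512739549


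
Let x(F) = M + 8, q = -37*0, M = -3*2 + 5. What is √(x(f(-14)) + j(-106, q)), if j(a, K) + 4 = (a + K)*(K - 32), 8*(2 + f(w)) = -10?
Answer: √3395 ≈ 58.267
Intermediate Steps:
f(w) = -13/4 (f(w) = -2 + (⅛)*(-10) = -2 - 5/4 = -13/4)
M = -1 (M = -6 + 5 = -1)
q = 0
x(F) = 7 (x(F) = -1 + 8 = 7)
j(a, K) = -4 + (-32 + K)*(K + a) (j(a, K) = -4 + (a + K)*(K - 32) = -4 + (K + a)*(-32 + K) = -4 + (-32 + K)*(K + a))
√(x(f(-14)) + j(-106, q)) = √(7 + (-4 + 0² - 32*0 - 32*(-106) + 0*(-106))) = √(7 + (-4 + 0 + 0 + 3392 + 0)) = √(7 + 3388) = √3395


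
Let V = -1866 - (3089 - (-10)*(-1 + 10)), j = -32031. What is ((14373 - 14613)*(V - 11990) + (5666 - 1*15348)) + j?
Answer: 4046687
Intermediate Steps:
V = -5045 (V = -1866 - (3089 - (-10)*9) = -1866 - (3089 - 1*(-90)) = -1866 - (3089 + 90) = -1866 - 1*3179 = -1866 - 3179 = -5045)
((14373 - 14613)*(V - 11990) + (5666 - 1*15348)) + j = ((14373 - 14613)*(-5045 - 11990) + (5666 - 1*15348)) - 32031 = (-240*(-17035) + (5666 - 15348)) - 32031 = (4088400 - 9682) - 32031 = 4078718 - 32031 = 4046687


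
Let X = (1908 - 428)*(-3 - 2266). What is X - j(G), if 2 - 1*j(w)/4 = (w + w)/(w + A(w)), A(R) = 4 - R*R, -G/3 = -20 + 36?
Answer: -1971221040/587 ≈ -3.3581e+6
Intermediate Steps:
G = -48 (G = -3*(-20 + 36) = -3*16 = -48)
A(R) = 4 - R²
j(w) = 8 - 8*w/(4 + w - w²) (j(w) = 8 - 4*(w + w)/(w + (4 - w²)) = 8 - 4*2*w/(4 + w - w²) = 8 - 8*w/(4 + w - w²))
X = -3358120 (X = 1480*(-2269) = -3358120)
X - j(G) = -3358120 - 8*(4 - 1*(-48)²)/(4 - 48 - 1*(-48)²) = -3358120 - 8*(4 - 1*2304)/(4 - 48 - 1*2304) = -3358120 - 8*(4 - 2304)/(4 - 48 - 2304) = -3358120 - 8*(-2300)/(-2348) = -3358120 - 8*(-1)*(-2300)/2348 = -3358120 - 1*4600/587 = -3358120 - 4600/587 = -1971221040/587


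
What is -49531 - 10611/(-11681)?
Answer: -578561000/11681 ≈ -49530.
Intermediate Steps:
-49531 - 10611/(-11681) = -49531 - 10611*(-1/11681) = -49531 + 10611/11681 = -578561000/11681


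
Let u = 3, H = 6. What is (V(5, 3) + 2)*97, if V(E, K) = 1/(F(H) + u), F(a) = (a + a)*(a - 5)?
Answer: 3007/15 ≈ 200.47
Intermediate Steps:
F(a) = 2*a*(-5 + a) (F(a) = (2*a)*(-5 + a) = 2*a*(-5 + a))
V(E, K) = 1/15 (V(E, K) = 1/(2*6*(-5 + 6) + 3) = 1/(2*6*1 + 3) = 1/(12 + 3) = 1/15)
(V(5, 3) + 2)*97 = (1/15 + 2)*97 = (31/15)*97 = 3007/15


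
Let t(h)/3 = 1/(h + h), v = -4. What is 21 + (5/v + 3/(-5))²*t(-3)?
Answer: 15431/800 ≈ 19.289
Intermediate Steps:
t(h) = 3/(2*h) (t(h) = 3/(h + h) = 3/((2*h)) = 3*(1/(2*h)) = 3/(2*h))
21 + (5/v + 3/(-5))²*t(-3) = 21 + (5/(-4) + 3/(-5))²*((3/2)/(-3)) = 21 + (5*(-¼) + 3*(-⅕))²*((3/2)*(-⅓)) = 21 + (-5/4 - ⅗)²*(-½) = 21 + (-37/20)²*(-½) = 21 + (1369/400)*(-½) = 21 - 1369/800 = 15431/800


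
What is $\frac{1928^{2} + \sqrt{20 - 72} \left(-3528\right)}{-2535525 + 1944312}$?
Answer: $- \frac{3717184}{591213} + \frac{336 i \sqrt{13}}{28153} \approx -6.2874 + 0.043031 i$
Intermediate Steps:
$\frac{1928^{2} + \sqrt{20 - 72} \left(-3528\right)}{-2535525 + 1944312} = \frac{3717184 + \sqrt{-52} \left(-3528\right)}{-591213} = \left(3717184 + 2 i \sqrt{13} \left(-3528\right)\right) \left(- \frac{1}{591213}\right) = \left(3717184 - 7056 i \sqrt{13}\right) \left(- \frac{1}{591213}\right) = - \frac{3717184}{591213} + \frac{336 i \sqrt{13}}{28153}$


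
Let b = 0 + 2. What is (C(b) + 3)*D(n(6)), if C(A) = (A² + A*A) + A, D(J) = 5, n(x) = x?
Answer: 65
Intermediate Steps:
b = 2
C(A) = A + 2*A² (C(A) = (A² + A²) + A = 2*A² + A = A + 2*A²)
(C(b) + 3)*D(n(6)) = (2*(1 + 2*2) + 3)*5 = (2*(1 + 4) + 3)*5 = (2*5 + 3)*5 = (10 + 3)*5 = 13*5 = 65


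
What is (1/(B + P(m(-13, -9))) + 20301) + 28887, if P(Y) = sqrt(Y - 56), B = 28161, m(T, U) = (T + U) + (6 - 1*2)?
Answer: 39008149678221/793041995 - I*sqrt(74)/793041995 ≈ 49188.0 - 1.0847e-8*I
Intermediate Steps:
m(T, U) = 4 + T + U (m(T, U) = (T + U) + (6 - 2) = (T + U) + 4 = 4 + T + U)
P(Y) = sqrt(-56 + Y)
(1/(B + P(m(-13, -9))) + 20301) + 28887 = (1/(28161 + sqrt(-56 + (4 - 13 - 9))) + 20301) + 28887 = (1/(28161 + sqrt(-56 - 18)) + 20301) + 28887 = (1/(28161 + sqrt(-74)) + 20301) + 28887 = (1/(28161 + I*sqrt(74)) + 20301) + 28887 = (20301 + 1/(28161 + I*sqrt(74))) + 28887 = 49188 + 1/(28161 + I*sqrt(74))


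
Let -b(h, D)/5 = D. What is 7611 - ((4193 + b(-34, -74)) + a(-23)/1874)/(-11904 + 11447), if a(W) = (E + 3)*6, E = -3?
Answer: 3482790/457 ≈ 7621.0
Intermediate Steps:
b(h, D) = -5*D
a(W) = 0 (a(W) = (-3 + 3)*6 = 0*6 = 0)
7611 - ((4193 + b(-34, -74)) + a(-23)/1874)/(-11904 + 11447) = 7611 - ((4193 - 5*(-74)) + 0/1874)/(-11904 + 11447) = 7611 - ((4193 + 370) + 0*(1/1874))/(-457) = 7611 - (4563 + 0)*(-1)/457 = 7611 - 4563*(-1)/457 = 7611 - 1*(-4563/457) = 7611 + 4563/457 = 3482790/457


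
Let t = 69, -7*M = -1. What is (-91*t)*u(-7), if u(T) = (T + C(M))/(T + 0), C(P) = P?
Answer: -43056/7 ≈ -6150.9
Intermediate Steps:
M = ⅐ (M = -⅐*(-1) = ⅐ ≈ 0.14286)
u(T) = (⅐ + T)/T (u(T) = (T + ⅐)/(T + 0) = (⅐ + T)/T)
(-91*t)*u(-7) = (-91*69)*((⅐ - 7)/(-7)) = -(-897)*(-48)/7 = -6279*48/49 = -43056/7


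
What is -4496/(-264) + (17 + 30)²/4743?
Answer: 912821/52173 ≈ 17.496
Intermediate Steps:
-4496/(-264) + (17 + 30)²/4743 = -4496*(-1/264) + 47²*(1/4743) = 562/33 + 2209*(1/4743) = 562/33 + 2209/4743 = 912821/52173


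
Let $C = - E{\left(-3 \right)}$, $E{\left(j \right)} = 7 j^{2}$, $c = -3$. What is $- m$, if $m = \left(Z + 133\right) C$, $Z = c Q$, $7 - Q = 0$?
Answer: $7056$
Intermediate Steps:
$Q = 7$ ($Q = 7 - 0 = 7 + 0 = 7$)
$C = -63$ ($C = - 7 \left(-3\right)^{2} = - 7 \cdot 9 = \left(-1\right) 63 = -63$)
$Z = -21$ ($Z = \left(-3\right) 7 = -21$)
$m = -7056$ ($m = \left(-21 + 133\right) \left(-63\right) = 112 \left(-63\right) = -7056$)
$- m = \left(-1\right) \left(-7056\right) = 7056$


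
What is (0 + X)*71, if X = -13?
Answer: -923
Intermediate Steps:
(0 + X)*71 = (0 - 13)*71 = -13*71 = -923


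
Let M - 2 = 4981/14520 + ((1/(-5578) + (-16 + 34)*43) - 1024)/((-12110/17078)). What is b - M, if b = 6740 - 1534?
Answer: 237902616028793/49040995080 ≈ 4851.1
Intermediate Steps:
b = 5206
M = 17404804357687/49040995080 (M = 2 + (4981/14520 + ((1/(-5578) + (-16 + 34)*43) - 1024)/((-12110/17078))) = 2 + (4981*(1/14520) + ((-1/5578 + 18*43) - 1024)/((-12110*1/17078))) = 2 + (4981/14520 + ((-1/5578 + 774) - 1024)/(-6055/8539)) = 2 + (4981/14520 + (4317371/5578 - 1024)*(-8539/6055)) = 2 + (4981/14520 - 1394501/5578*(-8539/6055)) = 2 + (4981/14520 + 11907644039/33774790) = 2 + 17306722367527/49040995080 = 17404804357687/49040995080 ≈ 354.90)
b - M = 5206 - 1*17404804357687/49040995080 = 5206 - 17404804357687/49040995080 = 237902616028793/49040995080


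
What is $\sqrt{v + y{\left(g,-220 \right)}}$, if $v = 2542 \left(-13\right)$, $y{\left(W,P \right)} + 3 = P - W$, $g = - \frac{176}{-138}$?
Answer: $\frac{i \sqrt{158399781}}{69} \approx 182.4 i$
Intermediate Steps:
$g = \frac{88}{69}$ ($g = \left(-176\right) \left(- \frac{1}{138}\right) = \frac{88}{69} \approx 1.2754$)
$y{\left(W,P \right)} = -3 + P - W$ ($y{\left(W,P \right)} = -3 + \left(P - W\right) = -3 + P - W$)
$v = -33046$
$\sqrt{v + y{\left(g,-220 \right)}} = \sqrt{-33046 - \frac{15475}{69}} = \sqrt{- \frac{2295649}{69}} = \frac{i \sqrt{158399781}}{69}$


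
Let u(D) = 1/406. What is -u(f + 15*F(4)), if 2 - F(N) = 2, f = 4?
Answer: -1/406 ≈ -0.0024631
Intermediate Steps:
F(N) = 0 (F(N) = 2 - 1*2 = 2 - 2 = 0)
u(D) = 1/406
-u(f + 15*F(4)) = -1*1/406 = -1/406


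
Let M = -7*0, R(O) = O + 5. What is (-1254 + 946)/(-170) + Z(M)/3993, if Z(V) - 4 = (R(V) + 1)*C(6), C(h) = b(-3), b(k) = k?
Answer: 613732/339405 ≈ 1.8083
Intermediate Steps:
R(O) = 5 + O
C(h) = -3
M = 0
Z(V) = -14 - 3*V (Z(V) = 4 + ((5 + V) + 1)*(-3) = 4 + (6 + V)*(-3) = 4 + (-18 - 3*V) = -14 - 3*V)
(-1254 + 946)/(-170) + Z(M)/3993 = (-1254 + 946)/(-170) + (-14 - 3*0)/3993 = -308*(-1/170) + (-14 + 0)*(1/3993) = 154/85 - 14*1/3993 = 154/85 - 14/3993 = 613732/339405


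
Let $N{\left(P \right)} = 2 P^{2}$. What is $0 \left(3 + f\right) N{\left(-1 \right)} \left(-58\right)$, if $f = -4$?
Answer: $0$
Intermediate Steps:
$0 \left(3 + f\right) N{\left(-1 \right)} \left(-58\right) = 0 \left(3 - 4\right) 2 \left(-1\right)^{2} \left(-58\right) = 0 \left(-1\right) 2 \cdot 1 \left(-58\right) = 0 \cdot 2 \left(-58\right) = 0 \left(-58\right) = 0$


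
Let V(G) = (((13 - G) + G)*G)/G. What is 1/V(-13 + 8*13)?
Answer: 1/13 ≈ 0.076923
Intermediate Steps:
V(G) = 13 (V(G) = (13*G)/G = 13)
1/V(-13 + 8*13) = 1/13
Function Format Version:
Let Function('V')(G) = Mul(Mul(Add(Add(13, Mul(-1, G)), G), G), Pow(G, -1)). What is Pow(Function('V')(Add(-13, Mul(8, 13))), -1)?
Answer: Rational(1, 13) ≈ 0.076923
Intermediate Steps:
Function('V')(G) = 13 (Function('V')(G) = Mul(Mul(13, G), Pow(G, -1)) = 13)
Pow(Function('V')(Add(-13, Mul(8, 13))), -1) = Pow(13, -1) = Rational(1, 13)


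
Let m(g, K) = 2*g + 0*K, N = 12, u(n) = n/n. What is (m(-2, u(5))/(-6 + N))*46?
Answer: -92/3 ≈ -30.667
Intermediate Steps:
u(n) = 1
m(g, K) = 2*g (m(g, K) = 2*g + 0 = 2*g)
(m(-2, u(5))/(-6 + N))*46 = ((2*(-2))/(-6 + 12))*46 = (-4/6)*46 = ((⅙)*(-4))*46 = -⅔*46 = -92/3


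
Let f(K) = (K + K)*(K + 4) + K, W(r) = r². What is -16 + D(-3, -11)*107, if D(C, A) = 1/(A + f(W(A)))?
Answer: -485653/30360 ≈ -15.996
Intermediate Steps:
f(K) = K + 2*K*(4 + K) (f(K) = (2*K)*(4 + K) + K = 2*K*(4 + K) + K = K + 2*K*(4 + K))
D(C, A) = 1/(A + A²*(9 + 2*A²))
-16 + D(-3, -11)*107 = -16 + (1/((-11)*(1 - 11*(9 + 2*(-11)²))))*107 = -16 - 1/(11*(1 - 11*(9 + 2*121)))*107 = -16 - 1/(11*(1 - 11*(9 + 242)))*107 = -16 - 1/(11*(1 - 11*251))*107 = -16 - 1/(11*(1 - 2761))*107 = -16 - 1/11/(-2760)*107 = -16 - 1/11*(-1/2760)*107 = -16 + (1/30360)*107 = -16 + 107/30360 = -485653/30360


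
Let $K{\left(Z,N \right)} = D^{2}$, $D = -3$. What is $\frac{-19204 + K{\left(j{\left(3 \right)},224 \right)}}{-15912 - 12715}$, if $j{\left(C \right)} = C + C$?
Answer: $\frac{19195}{28627} \approx 0.67052$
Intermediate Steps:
$j{\left(C \right)} = 2 C$
$K{\left(Z,N \right)} = 9$ ($K{\left(Z,N \right)} = \left(-3\right)^{2} = 9$)
$\frac{-19204 + K{\left(j{\left(3 \right)},224 \right)}}{-15912 - 12715} = \frac{-19204 + 9}{-15912 - 12715} = - \frac{19195}{-28627} = \left(-19195\right) \left(- \frac{1}{28627}\right) = \frac{19195}{28627}$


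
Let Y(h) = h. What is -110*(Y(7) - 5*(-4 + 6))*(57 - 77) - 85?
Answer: -6685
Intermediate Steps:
-110*(Y(7) - 5*(-4 + 6))*(57 - 77) - 85 = -110*(7 - 5*(-4 + 6))*(57 - 77) - 85 = -110*(7 - 5*2)*(-20) - 85 = -110*(7 - 10)*(-20) - 85 = -(-330)*(-20) - 85 = -110*60 - 85 = -6600 - 85 = -6685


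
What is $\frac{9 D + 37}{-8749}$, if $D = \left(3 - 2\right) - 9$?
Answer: $\frac{35}{8749} \approx 0.0040005$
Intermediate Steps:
$D = -8$ ($D = 1 - 9 = -8$)
$\frac{9 D + 37}{-8749} = \frac{9 \left(-8\right) + 37}{-8749} = \left(-72 + 37\right) \left(- \frac{1}{8749}\right) = \left(-35\right) \left(- \frac{1}{8749}\right) = \frac{35}{8749}$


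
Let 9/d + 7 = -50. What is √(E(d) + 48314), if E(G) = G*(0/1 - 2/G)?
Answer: 6*√1342 ≈ 219.80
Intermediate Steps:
d = -3/19 (d = 9/(-7 - 50) = 9/(-57) = 9*(-1/57) = -3/19 ≈ -0.15789)
E(G) = -2 (E(G) = G*(0*1 - 2/G) = G*(0 - 2/G) = G*(-2/G) = -2)
√(E(d) + 48314) = √(-2 + 48314) = √48312 = 6*√1342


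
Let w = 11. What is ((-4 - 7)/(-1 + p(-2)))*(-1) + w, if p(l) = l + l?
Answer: 44/5 ≈ 8.8000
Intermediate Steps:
p(l) = 2*l
((-4 - 7)/(-1 + p(-2)))*(-1) + w = ((-4 - 7)/(-1 + 2*(-2)))*(-1) + 11 = -11/(-1 - 4)*(-1) + 11 = -11/(-5)*(-1) + 11 = -11*(-1/5)*(-1) + 11 = (11/5)*(-1) + 11 = -11/5 + 11 = 44/5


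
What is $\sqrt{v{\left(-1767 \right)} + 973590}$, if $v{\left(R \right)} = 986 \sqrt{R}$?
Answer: $\sqrt{973590 + 986 i \sqrt{1767}} \approx 986.93 + 20.998 i$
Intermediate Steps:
$\sqrt{v{\left(-1767 \right)} + 973590} = \sqrt{986 \sqrt{-1767} + 973590} = \sqrt{986 i \sqrt{1767} + 973590} = \sqrt{973590 + 986 i \sqrt{1767}}$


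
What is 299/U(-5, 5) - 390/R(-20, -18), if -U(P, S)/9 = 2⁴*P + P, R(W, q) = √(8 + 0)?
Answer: 299/765 - 195*√2/2 ≈ -137.49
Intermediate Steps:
R(W, q) = 2*√2 (R(W, q) = √8 = 2*√2)
U(P, S) = -153*P (U(P, S) = -9*(2⁴*P + P) = -9*(16*P + P) = -153*P)
299/U(-5, 5) - 390/R(-20, -18) = 299/((-153*(-5))) - 390*√2/4 = 299/765 - 195*√2/2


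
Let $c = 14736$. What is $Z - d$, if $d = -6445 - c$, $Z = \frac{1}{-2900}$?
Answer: $\frac{61424899}{2900} \approx 21181.0$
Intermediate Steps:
$Z = - \frac{1}{2900} \approx -0.00034483$
$d = -21181$ ($d = -6445 - 14736 = -21181$)
$Z - d = - \frac{1}{2900} - -21181 = - \frac{1}{2900} + 21181 = \frac{61424899}{2900}$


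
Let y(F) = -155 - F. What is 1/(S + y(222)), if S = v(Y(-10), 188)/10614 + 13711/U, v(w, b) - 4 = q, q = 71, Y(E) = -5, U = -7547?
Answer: -26701286/10114705665 ≈ -0.0026398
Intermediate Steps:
v(w, b) = 75 (v(w, b) = 4 + 71 = 75)
S = -48320843/26701286 (S = 75/10614 + 13711/(-7547) = 75*(1/10614) + 13711*(-1/7547) = 25/3538 - 13711/7547 = -48320843/26701286 ≈ -1.8097)
1/(S + y(222)) = 1/(-48320843/26701286 + (-155 - 1*222)) = 1/(-48320843/26701286 + (-155 - 222)) = 1/(-48320843/26701286 - 377) = 1/(-10114705665/26701286) = -26701286/10114705665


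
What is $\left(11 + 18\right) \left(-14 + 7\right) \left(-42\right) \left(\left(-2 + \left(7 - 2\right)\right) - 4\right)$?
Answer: $-8526$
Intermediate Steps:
$\left(11 + 18\right) \left(-14 + 7\right) \left(-42\right) \left(\left(-2 + \left(7 - 2\right)\right) - 4\right) = 29 \left(-7\right) \left(-42\right) \left(\left(-2 + \left(7 - 2\right)\right) - 4\right) = \left(-203\right) \left(-42\right) \left(\left(-2 + 5\right) - 4\right) = 8526 \left(3 - 4\right) = 8526 \left(-1\right) = -8526$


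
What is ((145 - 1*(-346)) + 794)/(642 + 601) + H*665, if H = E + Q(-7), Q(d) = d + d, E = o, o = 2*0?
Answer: -11571045/1243 ≈ -9309.0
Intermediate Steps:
o = 0
E = 0
Q(d) = 2*d
H = -14 (H = 0 + 2*(-7) = 0 - 14 = -14)
((145 - 1*(-346)) + 794)/(642 + 601) + H*665 = ((145 - 1*(-346)) + 794)/(642 + 601) - 14*665 = ((145 + 346) + 794)/1243 - 9310 = (491 + 794)*(1/1243) - 9310 = 1285*(1/1243) - 9310 = 1285/1243 - 9310 = -11571045/1243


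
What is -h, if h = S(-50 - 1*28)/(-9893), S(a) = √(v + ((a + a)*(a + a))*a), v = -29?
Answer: I*√1898237/9893 ≈ 0.13927*I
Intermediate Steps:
S(a) = √(-29 + 4*a³) (S(a) = √(-29 + ((a + a)*(a + a))*a) = √(-29 + ((2*a)*(2*a))*a) = √(-29 + (4*a²)*a) = √(-29 + 4*a³))
h = -I*√1898237/9893 (h = √(-29 + 4*(-50 - 1*28)³)/(-9893) = √(-29 + 4*(-50 - 28)³)*(-1/9893) = √(-29 + 4*(-78)³)*(-1/9893) = √(-29 + 4*(-474552))*(-1/9893) = √(-29 - 1898208)*(-1/9893) = √(-1898237)*(-1/9893) = (I*√1898237)*(-1/9893) = -I*√1898237/9893 ≈ -0.13927*I)
-h = -(-1)*I*√1898237/9893 = I*√1898237/9893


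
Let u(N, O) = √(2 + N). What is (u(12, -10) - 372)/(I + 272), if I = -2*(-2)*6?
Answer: -93/74 + √14/296 ≈ -1.2441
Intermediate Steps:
I = 24 (I = 4*6 = 24)
(u(12, -10) - 372)/(I + 272) = (√(2 + 12) - 372)/(24 + 272) = (√14 - 372)/296 = (-372 + √14)*(1/296) = -93/74 + √14/296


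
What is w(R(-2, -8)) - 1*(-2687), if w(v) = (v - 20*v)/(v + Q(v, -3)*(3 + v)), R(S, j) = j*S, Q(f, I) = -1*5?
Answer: 212577/79 ≈ 2690.8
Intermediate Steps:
Q(f, I) = -5
R(S, j) = S*j
w(v) = -19*v/(-15 - 4*v) (w(v) = (v - 20*v)/(v - 5*(3 + v)) = (-19*v)/(v + (-15 - 5*v)) = (-19*v)/(-15 - 4*v) = -19*v/(-15 - 4*v))
w(R(-2, -8)) - 1*(-2687) = 19*(-2*(-8))/(15 + 4*(-2*(-8))) - 1*(-2687) = 19*16/(15 + 4*16) + 2687 = 19*16/(15 + 64) + 2687 = 19*16/79 + 2687 = 19*16*(1/79) + 2687 = 304/79 + 2687 = 212577/79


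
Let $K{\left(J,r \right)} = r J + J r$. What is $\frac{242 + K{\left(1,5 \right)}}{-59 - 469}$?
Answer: $- \frac{21}{44} \approx -0.47727$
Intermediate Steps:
$K{\left(J,r \right)} = 2 J r$ ($K{\left(J,r \right)} = J r + J r = 2 J r$)
$\frac{242 + K{\left(1,5 \right)}}{-59 - 469} = \frac{242 + 2 \cdot 1 \cdot 5}{-59 - 469} = \frac{242 + 10}{-528} = 252 \left(- \frac{1}{528}\right) = - \frac{21}{44}$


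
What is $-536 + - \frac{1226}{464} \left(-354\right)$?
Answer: $\frac{46325}{116} \approx 399.35$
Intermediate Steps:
$-536 + - \frac{1226}{464} \left(-354\right) = -536 + \left(-1226\right) \frac{1}{464} \left(-354\right) = -536 - - \frac{108501}{116} = -536 + \frac{108501}{116} = \frac{46325}{116}$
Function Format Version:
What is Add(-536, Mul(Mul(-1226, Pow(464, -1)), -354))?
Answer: Rational(46325, 116) ≈ 399.35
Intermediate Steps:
Add(-536, Mul(Mul(-1226, Pow(464, -1)), -354)) = Add(-536, Mul(Mul(-1226, Rational(1, 464)), -354)) = Add(-536, Mul(Rational(-613, 232), -354)) = Add(-536, Rational(108501, 116)) = Rational(46325, 116)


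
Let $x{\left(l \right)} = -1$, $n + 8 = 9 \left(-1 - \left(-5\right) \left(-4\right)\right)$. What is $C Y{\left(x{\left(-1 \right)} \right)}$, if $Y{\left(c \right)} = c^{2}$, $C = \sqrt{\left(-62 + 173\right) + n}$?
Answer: $i \sqrt{86} \approx 9.2736 i$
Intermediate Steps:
$n = -197$ ($n = -8 + 9 \left(-1 - \left(-5\right) \left(-4\right)\right) = -8 + 9 \left(-1 - 20\right) = -8 + 9 \left(-21\right) = -8 - 189 = -197$)
$C = i \sqrt{86}$ ($C = \sqrt{\left(-62 + 173\right) - 197} = \sqrt{111 - 197} = \sqrt{-86} = i \sqrt{86} \approx 9.2736 i$)
$C Y{\left(x{\left(-1 \right)} \right)} = i \sqrt{86} \left(-1\right)^{2} = i \sqrt{86} \cdot 1 = i \sqrt{86}$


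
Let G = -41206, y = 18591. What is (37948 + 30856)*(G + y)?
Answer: -1556002460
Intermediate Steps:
(37948 + 30856)*(G + y) = (37948 + 30856)*(-41206 + 18591) = 68804*(-22615) = -1556002460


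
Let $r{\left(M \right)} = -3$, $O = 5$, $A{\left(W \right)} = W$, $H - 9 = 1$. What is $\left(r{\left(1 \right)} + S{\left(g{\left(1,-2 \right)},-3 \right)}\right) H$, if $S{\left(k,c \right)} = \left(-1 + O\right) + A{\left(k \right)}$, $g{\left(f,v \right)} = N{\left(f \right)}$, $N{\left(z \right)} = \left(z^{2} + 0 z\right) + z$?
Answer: $30$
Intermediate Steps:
$H = 10$ ($H = 9 + 1 = 10$)
$N{\left(z \right)} = z + z^{2}$ ($N{\left(z \right)} = \left(z^{2} + 0\right) + z = z^{2} + z = z + z^{2}$)
$g{\left(f,v \right)} = f \left(1 + f\right)$
$S{\left(k,c \right)} = 4 + k$ ($S{\left(k,c \right)} = \left(-1 + 5\right) + k = 4 + k$)
$\left(r{\left(1 \right)} + S{\left(g{\left(1,-2 \right)},-3 \right)}\right) H = \left(-3 + \left(4 + 1 \left(1 + 1\right)\right)\right) 10 = \left(-3 + \left(4 + 1 \cdot 2\right)\right) 10 = \left(-3 + \left(4 + 2\right)\right) 10 = \left(-3 + 6\right) 10 = 3 \cdot 10 = 30$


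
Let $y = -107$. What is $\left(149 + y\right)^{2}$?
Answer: $1764$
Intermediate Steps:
$\left(149 + y\right)^{2} = \left(149 - 107\right)^{2} = 42^{2} = 1764$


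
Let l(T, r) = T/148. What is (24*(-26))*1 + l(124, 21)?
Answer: -23057/37 ≈ -623.16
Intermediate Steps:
l(T, r) = T/148
(24*(-26))*1 + l(124, 21) = (24*(-26))*1 + (1/148)*124 = -624*1 + 31/37 = -624 + 31/37 = -23057/37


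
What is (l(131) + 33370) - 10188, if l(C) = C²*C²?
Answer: 294523103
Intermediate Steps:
l(C) = C⁴
(l(131) + 33370) - 10188 = (131⁴ + 33370) - 10188 = (294499921 + 33370) - 10188 = 294533291 - 10188 = 294523103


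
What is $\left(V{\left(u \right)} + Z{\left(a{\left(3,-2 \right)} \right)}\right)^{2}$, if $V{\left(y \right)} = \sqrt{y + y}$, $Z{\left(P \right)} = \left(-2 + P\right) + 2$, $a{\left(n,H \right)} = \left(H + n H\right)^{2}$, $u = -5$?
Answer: $\left(64 + i \sqrt{10}\right)^{2} \approx 4086.0 + 404.77 i$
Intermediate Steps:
$a{\left(n,H \right)} = \left(H + H n\right)^{2}$
$Z{\left(P \right)} = P$
$V{\left(y \right)} = \sqrt{2} \sqrt{y}$ ($V{\left(y \right)} = \sqrt{2 y} = \sqrt{2} \sqrt{y}$)
$\left(V{\left(u \right)} + Z{\left(a{\left(3,-2 \right)} \right)}\right)^{2} = \left(\sqrt{2} \sqrt{-5} + \left(-2\right)^{2} \left(1 + 3\right)^{2}\right)^{2} = \left(\sqrt{2} i \sqrt{5} + 4 \cdot 4^{2}\right)^{2} = \left(i \sqrt{10} + 4 \cdot 16\right)^{2} = \left(i \sqrt{10} + 64\right)^{2} = \left(64 + i \sqrt{10}\right)^{2}$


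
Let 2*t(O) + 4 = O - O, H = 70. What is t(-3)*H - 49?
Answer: -189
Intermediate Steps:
t(O) = -2 (t(O) = -2 + (O - O)/2 = -2 + (½)*0 = -2 + 0 = -2)
t(-3)*H - 49 = -2*70 - 49 = -140 - 49 = -189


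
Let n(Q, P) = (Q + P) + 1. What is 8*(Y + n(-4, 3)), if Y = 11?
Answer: 88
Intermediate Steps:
n(Q, P) = 1 + P + Q (n(Q, P) = (P + Q) + 1 = 1 + P + Q)
8*(Y + n(-4, 3)) = 8*(11 + (1 + 3 - 4)) = 8*(11 + 0) = 8*11 = 88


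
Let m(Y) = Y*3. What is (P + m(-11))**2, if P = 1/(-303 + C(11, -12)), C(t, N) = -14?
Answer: 109453444/100489 ≈ 1089.2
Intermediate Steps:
m(Y) = 3*Y
P = -1/317 (P = 1/(-303 - 14) = 1/(-317) = -1/317 ≈ -0.0031546)
(P + m(-11))**2 = (-1/317 + 3*(-11))**2 = (-1/317 - 33)**2 = (-10462/317)**2 = 109453444/100489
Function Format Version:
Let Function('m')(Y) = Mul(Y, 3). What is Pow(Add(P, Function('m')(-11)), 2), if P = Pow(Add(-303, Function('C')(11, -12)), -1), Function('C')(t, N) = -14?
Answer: Rational(109453444, 100489) ≈ 1089.2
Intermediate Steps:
Function('m')(Y) = Mul(3, Y)
P = Rational(-1, 317) (P = Pow(Add(-303, -14), -1) = Pow(-317, -1) = Rational(-1, 317) ≈ -0.0031546)
Pow(Add(P, Function('m')(-11)), 2) = Pow(Add(Rational(-1, 317), Mul(3, -11)), 2) = Pow(Add(Rational(-1, 317), -33), 2) = Pow(Rational(-10462, 317), 2) = Rational(109453444, 100489)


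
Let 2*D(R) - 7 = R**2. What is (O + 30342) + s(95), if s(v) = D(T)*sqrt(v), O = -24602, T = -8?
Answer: 5740 + 71*sqrt(95)/2 ≈ 6086.0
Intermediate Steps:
D(R) = 7/2 + R**2/2
s(v) = 71*sqrt(v)/2 (s(v) = (7/2 + (1/2)*(-8)**2)*sqrt(v) = (7/2 + (1/2)*64)*sqrt(v) = (7/2 + 32)*sqrt(v) = 71*sqrt(v)/2)
(O + 30342) + s(95) = (-24602 + 30342) + 71*sqrt(95)/2 = 5740 + 71*sqrt(95)/2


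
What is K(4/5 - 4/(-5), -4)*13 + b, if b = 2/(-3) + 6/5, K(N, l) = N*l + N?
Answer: -928/15 ≈ -61.867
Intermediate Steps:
K(N, l) = N + N*l
b = 8/15 (b = 2*(-⅓) + 6*(⅕) = -⅔ + 6/5 = 8/15 ≈ 0.53333)
K(4/5 - 4/(-5), -4)*13 + b = ((4/5 - 4/(-5))*(1 - 4))*13 + 8/15 = ((4*(⅕) - 4*(-⅕))*(-3))*13 + 8/15 = ((⅘ + ⅘)*(-3))*13 + 8/15 = ((8/5)*(-3))*13 + 8/15 = -24/5*13 + 8/15 = -312/5 + 8/15 = -928/15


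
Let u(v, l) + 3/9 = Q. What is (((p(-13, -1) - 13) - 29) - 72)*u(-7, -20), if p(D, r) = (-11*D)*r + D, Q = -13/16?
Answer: 2475/8 ≈ 309.38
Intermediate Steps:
Q = -13/16 (Q = -13*1/16 = -13/16 ≈ -0.81250)
u(v, l) = -55/48 (u(v, l) = -⅓ - 13/16 = -55/48)
p(D, r) = D - 11*D*r (p(D, r) = -11*D*r + D = D - 11*D*r)
(((p(-13, -1) - 13) - 29) - 72)*u(-7, -20) = (((-13*(1 - 11*(-1)) - 13) - 29) - 72)*(-55/48) = (((-13*(1 + 11) - 13) - 29) - 72)*(-55/48) = (((-13*12 - 13) - 29) - 72)*(-55/48) = (((-156 - 13) - 29) - 72)*(-55/48) = ((-169 - 29) - 72)*(-55/48) = (-198 - 72)*(-55/48) = -270*(-55/48) = 2475/8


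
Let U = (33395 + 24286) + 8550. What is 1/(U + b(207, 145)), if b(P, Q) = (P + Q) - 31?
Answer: 1/66552 ≈ 1.5026e-5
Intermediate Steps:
b(P, Q) = -31 + P + Q
U = 66231 (U = 57681 + 8550 = 66231)
1/(U + b(207, 145)) = 1/(66231 + (-31 + 207 + 145)) = 1/(66231 + 321) = 1/66552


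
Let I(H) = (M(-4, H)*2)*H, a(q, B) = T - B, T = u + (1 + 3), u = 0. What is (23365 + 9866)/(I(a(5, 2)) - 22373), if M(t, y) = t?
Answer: -11077/7463 ≈ -1.4843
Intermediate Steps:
T = 4 (T = 0 + (1 + 3) = 0 + 4 = 4)
a(q, B) = 4 - B
I(H) = -8*H (I(H) = (-4*2)*H = -8*H)
(23365 + 9866)/(I(a(5, 2)) - 22373) = (23365 + 9866)/(-8*(4 - 1*2) - 22373) = 33231/(-8*(4 - 2) - 22373) = 33231/(-8*2 - 22373) = 33231/(-16 - 22373) = 33231/(-22389) = 33231*(-1/22389) = -11077/7463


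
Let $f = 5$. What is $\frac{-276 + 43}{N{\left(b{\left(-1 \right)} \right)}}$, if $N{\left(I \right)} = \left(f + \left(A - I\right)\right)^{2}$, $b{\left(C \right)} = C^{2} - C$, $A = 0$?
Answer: $- \frac{233}{9} \approx -25.889$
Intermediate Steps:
$N{\left(I \right)} = \left(5 - I\right)^{2}$ ($N{\left(I \right)} = \left(5 + \left(0 - I\right)\right)^{2} = \left(5 - I\right)^{2}$)
$\frac{-276 + 43}{N{\left(b{\left(-1 \right)} \right)}} = \frac{-276 + 43}{\left(5 - - (-1 - 1)\right)^{2}} = - \frac{233}{\left(5 - \left(-1\right) \left(-2\right)\right)^{2}} = - \frac{233}{\left(5 - 2\right)^{2}} = - \frac{233}{3^{2}} = - \frac{233}{9}$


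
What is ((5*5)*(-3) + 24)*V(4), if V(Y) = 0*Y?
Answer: 0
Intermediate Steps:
V(Y) = 0
((5*5)*(-3) + 24)*V(4) = ((5*5)*(-3) + 24)*0 = (25*(-3) + 24)*0 = (-75 + 24)*0 = -51*0 = 0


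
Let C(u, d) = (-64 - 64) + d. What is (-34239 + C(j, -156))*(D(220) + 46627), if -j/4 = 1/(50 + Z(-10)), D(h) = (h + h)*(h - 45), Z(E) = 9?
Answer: -4267974921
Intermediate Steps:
D(h) = 2*h*(-45 + h) (D(h) = (2*h)*(-45 + h) = 2*h*(-45 + h))
j = -4/59 (j = -4/(50 + 9) = -4/59 ≈ -0.067797)
C(u, d) = -128 + d
(-34239 + C(j, -156))*(D(220) + 46627) = (-34239 + (-128 - 156))*(2*220*(-45 + 220) + 46627) = (-34239 - 284)*(2*220*175 + 46627) = -34523*(77000 + 46627) = -34523*123627 = -4267974921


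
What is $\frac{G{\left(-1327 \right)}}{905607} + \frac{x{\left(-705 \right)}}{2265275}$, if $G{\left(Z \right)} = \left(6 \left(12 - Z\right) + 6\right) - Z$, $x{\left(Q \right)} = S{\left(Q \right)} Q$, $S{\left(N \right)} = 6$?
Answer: $\frac{204566039}{24134692905} \approx 0.008476$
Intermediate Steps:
$x{\left(Q \right)} = 6 Q$
$G{\left(Z \right)} = 78 - 7 Z$ ($G{\left(Z \right)} = \left(\left(72 - 6 Z\right) + 6\right) - Z = \left(78 - 6 Z\right) - Z = 78 - 7 Z$)
$\frac{G{\left(-1327 \right)}}{905607} + \frac{x{\left(-705 \right)}}{2265275} = \frac{78 - -9289}{905607} + \frac{6 \left(-705\right)}{2265275} = \left(78 + 9289\right) \frac{1}{905607} - \frac{846}{453055} = 9367 \cdot \frac{1}{905607} - \frac{846}{453055} = \frac{551}{53271} - \frac{846}{453055} = \frac{204566039}{24134692905}$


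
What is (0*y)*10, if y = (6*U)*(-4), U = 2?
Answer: 0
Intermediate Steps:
y = -48 (y = (6*2)*(-4) = 12*(-4) = -48)
(0*y)*10 = (0*(-48))*10 = 0*10 = 0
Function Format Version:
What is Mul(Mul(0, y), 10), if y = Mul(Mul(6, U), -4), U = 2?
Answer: 0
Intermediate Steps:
y = -48 (y = Mul(Mul(6, 2), -4) = Mul(12, -4) = -48)
Mul(Mul(0, y), 10) = Mul(Mul(0, -48), 10) = Mul(0, 10) = 0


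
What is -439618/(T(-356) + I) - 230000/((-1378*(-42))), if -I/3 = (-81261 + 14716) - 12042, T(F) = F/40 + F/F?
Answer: -199166360920/34111116039 ≈ -5.8388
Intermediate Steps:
T(F) = 1 + F/40 (T(F) = F*(1/40) + 1 = F/40 + 1 = 1 + F/40)
I = 235761 (I = -3*((-81261 + 14716) - 12042) = -3*(-66545 - 12042) = -3*(-78587) = 235761)
-439618/(T(-356) + I) - 230000/((-1378*(-42))) = -439618/((1 + (1/40)*(-356)) + 235761) - 230000/((-1378*(-42))) = -439618/((1 - 89/10) + 235761) - 230000/57876 = -439618/(-79/10 + 235761) - 230000*1/57876 = -439618/2357531/10 - 57500/14469 = -439618*10/2357531 - 57500/14469 = -4396180/2357531 - 57500/14469 = -199166360920/34111116039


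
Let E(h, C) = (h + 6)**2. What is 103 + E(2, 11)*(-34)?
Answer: -2073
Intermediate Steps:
E(h, C) = (6 + h)**2
103 + E(2, 11)*(-34) = 103 + (6 + 2)**2*(-34) = 103 + 8**2*(-34) = 103 + 64*(-34) = 103 - 2176 = -2073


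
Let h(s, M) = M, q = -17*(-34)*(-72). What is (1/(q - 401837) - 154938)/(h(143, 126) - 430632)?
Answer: 68707720915/190909177218 ≈ 0.35990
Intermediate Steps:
q = -41616 (q = 578*(-72) = -41616)
(1/(q - 401837) - 154938)/(h(143, 126) - 430632) = (1/(-41616 - 401837) - 154938)/(126 - 430632) = (1/(-443453) - 154938)/(-430506) = (-1/443453 - 154938)*(-1/430506) = -68707720915/443453*(-1/430506) = 68707720915/190909177218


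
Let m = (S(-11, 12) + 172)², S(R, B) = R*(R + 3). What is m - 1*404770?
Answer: -337170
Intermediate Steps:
S(R, B) = R*(3 + R)
m = 67600 (m = (-11*(3 - 11) + 172)² = (-11*(-8) + 172)² = (88 + 172)² = 260² = 67600)
m - 1*404770 = 67600 - 1*404770 = 67600 - 404770 = -337170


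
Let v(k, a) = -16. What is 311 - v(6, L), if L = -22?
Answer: 327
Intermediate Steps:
311 - v(6, L) = 311 - 1*(-16) = 311 + 16 = 327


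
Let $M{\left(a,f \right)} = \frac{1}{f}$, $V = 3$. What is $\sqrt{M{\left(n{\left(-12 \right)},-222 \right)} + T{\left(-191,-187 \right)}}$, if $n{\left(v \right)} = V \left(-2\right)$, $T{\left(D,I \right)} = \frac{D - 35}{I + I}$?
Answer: $\frac{\sqrt{1033657086}}{41514} \approx 0.77445$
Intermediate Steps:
$T{\left(D,I \right)} = \frac{-35 + D}{2 I}$
$n{\left(v \right)} = -6$ ($n{\left(v \right)} = 3 \left(-2\right) = -6$)
$\sqrt{M{\left(n{\left(-12 \right)},-222 \right)} + T{\left(-191,-187 \right)}} = \sqrt{\frac{1}{-222} + \frac{-35 - 191}{2 \left(-187\right)}} = \sqrt{- \frac{1}{222} + \frac{1}{2} \left(- \frac{1}{187}\right) \left(-226\right)} = \sqrt{- \frac{1}{222} + \frac{113}{187}} = \sqrt{\frac{24899}{41514}} = \frac{\sqrt{1033657086}}{41514}$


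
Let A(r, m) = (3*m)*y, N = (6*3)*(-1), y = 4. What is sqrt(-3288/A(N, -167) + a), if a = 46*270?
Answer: sqrt(346427138)/167 ≈ 111.45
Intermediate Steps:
N = -18 (N = 18*(-1) = -18)
A(r, m) = 12*m (A(r, m) = (3*m)*4 = 12*m)
a = 12420
sqrt(-3288/A(N, -167) + a) = sqrt(-3288/(12*(-167)) + 12420) = sqrt(-3288/(-2004) + 12420) = sqrt(-3288*(-1/2004) + 12420) = sqrt(274/167 + 12420) = sqrt(2074414/167) = sqrt(346427138)/167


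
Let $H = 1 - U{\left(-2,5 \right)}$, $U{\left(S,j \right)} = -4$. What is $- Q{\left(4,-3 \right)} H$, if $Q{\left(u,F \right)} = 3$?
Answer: $-15$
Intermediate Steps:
$H = 5$ ($H = 1 - -4 = 1 + 4 = 5$)
$- Q{\left(4,-3 \right)} H = \left(-1\right) 3 \cdot 5 = \left(-3\right) 5 = -15$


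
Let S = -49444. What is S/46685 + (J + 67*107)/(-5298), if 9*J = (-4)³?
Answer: -5366763853/2226034170 ≈ -2.4109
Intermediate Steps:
J = -64/9 (J = (⅑)*(-4)³ = (⅑)*(-64) = -64/9 ≈ -7.1111)
S/46685 + (J + 67*107)/(-5298) = -49444/46685 + (-64/9 + 67*107)/(-5298) = -49444*1/46685 + (-64/9 + 7169)*(-1/5298) = -49444/46685 + (64457/9)*(-1/5298) = -49444/46685 - 64457/47682 = -5366763853/2226034170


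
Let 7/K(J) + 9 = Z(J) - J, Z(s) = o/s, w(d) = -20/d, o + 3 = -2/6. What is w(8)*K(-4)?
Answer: 21/5 ≈ 4.2000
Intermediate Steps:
o = -10/3 (o = -3 - 2/6 = -3 - 2*⅙ = -3 - ⅓ = -10/3 ≈ -3.3333)
Z(s) = -10/(3*s)
K(J) = 7/(-9 - J - 10/(3*J)) (K(J) = 7/(-9 + (-10/(3*J) - J)) = 7/(-9 + (-J - 10/(3*J))) = 7/(-9 - J - 10/(3*J)))
w(8)*K(-4) = (-20/8)*(-21*(-4)/(10 + 3*(-4)*(9 - 4))) = (-20*⅛)*(-21*(-4)/(10 + 3*(-4)*5)) = -(-105)*(-4)/(2*(10 - 60)) = -(-105)*(-4)/(2*(-50)) = -(-105)*(-4)*(-1)/(2*50) = -5/2*(-42/25) = 21/5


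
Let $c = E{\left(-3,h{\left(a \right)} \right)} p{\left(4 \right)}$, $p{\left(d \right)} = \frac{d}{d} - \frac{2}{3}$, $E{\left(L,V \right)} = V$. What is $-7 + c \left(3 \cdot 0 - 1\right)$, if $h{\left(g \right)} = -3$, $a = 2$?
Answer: $-6$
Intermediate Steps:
$p{\left(d \right)} = \frac{1}{3}$ ($p{\left(d \right)} = 1 - \frac{2}{3} = \frac{1}{3}$)
$c = -1$ ($c = \left(-3\right) \frac{1}{3} = -1$)
$-7 + c \left(3 \cdot 0 - 1\right) = -7 - \left(3 \cdot 0 - 1\right) = -7 - \left(0 - 1\right) = -7 - -1 = -7 + 1 = -6$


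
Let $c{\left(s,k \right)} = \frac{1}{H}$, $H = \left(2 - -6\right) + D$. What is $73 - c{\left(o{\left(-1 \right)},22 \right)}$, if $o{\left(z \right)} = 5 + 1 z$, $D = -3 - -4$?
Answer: $\frac{656}{9} \approx 72.889$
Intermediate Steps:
$D = 1$ ($D = -3 + 4 = 1$)
$o{\left(z \right)} = 5 + z$
$H = 9$ ($H = \left(2 - -6\right) + 1 = \left(2 + 6\right) + 1 = 8 + 1 = 9$)
$c{\left(s,k \right)} = \frac{1}{9}$
$73 - c{\left(o{\left(-1 \right)},22 \right)} = 73 - \frac{1}{9} = \frac{656}{9}$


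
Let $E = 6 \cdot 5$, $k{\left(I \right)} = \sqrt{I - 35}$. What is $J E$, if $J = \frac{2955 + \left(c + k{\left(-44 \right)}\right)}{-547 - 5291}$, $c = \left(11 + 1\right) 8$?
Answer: $- \frac{15255}{973} - \frac{5 i \sqrt{79}}{973} \approx -15.678 - 0.045674 i$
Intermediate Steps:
$c = 96$ ($c = 12 \cdot 8 = 96$)
$k{\left(I \right)} = \sqrt{-35 + I}$
$E = 30$
$J = - \frac{1017}{1946} - \frac{i \sqrt{79}}{5838}$ ($J = \frac{2955 + \left(96 + \sqrt{-35 - 44}\right)}{-547 - 5291} = \frac{2955 + \left(96 + \sqrt{-79}\right)}{-5838} = \left(2955 + \left(96 + i \sqrt{79}\right)\right) \left(- \frac{1}{5838}\right) = \left(3051 + i \sqrt{79}\right) \left(- \frac{1}{5838}\right) = - \frac{1017}{1946} - \frac{i \sqrt{79}}{5838} \approx -0.52261 - 0.0015225 i$)
$J E = \left(- \frac{1017}{1946} - \frac{i \sqrt{79}}{5838}\right) 30 = - \frac{15255}{973} - \frac{5 i \sqrt{79}}{973}$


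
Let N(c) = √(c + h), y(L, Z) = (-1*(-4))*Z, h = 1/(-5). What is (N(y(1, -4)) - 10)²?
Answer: 419/5 - 36*I*√5 ≈ 83.8 - 80.498*I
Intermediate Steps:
h = -⅕ ≈ -0.20000
y(L, Z) = 4*Z
N(c) = √(-⅕ + c) (N(c) = √(c - ⅕) = √(-⅕ + c))
(N(y(1, -4)) - 10)² = (√(-5 + 25*(4*(-4)))/5 - 10)² = (√(-5 + 25*(-16))/5 - 10)² = (√(-5 - 400)/5 - 10)² = (√(-405)/5 - 10)² = ((9*I*√5)/5 - 10)² = (9*I*√5/5 - 10)² = (-10 + 9*I*√5/5)²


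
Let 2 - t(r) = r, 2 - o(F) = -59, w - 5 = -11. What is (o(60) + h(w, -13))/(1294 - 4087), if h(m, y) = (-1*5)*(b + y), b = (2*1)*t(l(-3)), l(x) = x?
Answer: -4/147 ≈ -0.027211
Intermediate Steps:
w = -6 (w = 5 - 11 = -6)
o(F) = 61 (o(F) = 2 - 1*(-59) = 2 + 59 = 61)
t(r) = 2 - r
b = 10 (b = (2*1)*(2 - 1*(-3)) = 2*(2 + 3) = 2*5 = 10)
h(m, y) = -50 - 5*y (h(m, y) = (-1*5)*(10 + y) = -5*(10 + y) = -50 - 5*y)
(o(60) + h(w, -13))/(1294 - 4087) = (61 + (-50 - 5*(-13)))/(1294 - 4087) = (61 + (-50 + 65))/(-2793) = (61 + 15)*(-1/2793) = 76*(-1/2793) = -4/147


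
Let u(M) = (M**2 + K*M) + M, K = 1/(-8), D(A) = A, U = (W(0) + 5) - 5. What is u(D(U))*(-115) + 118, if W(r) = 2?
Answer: -2173/4 ≈ -543.25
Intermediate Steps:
U = 2 (U = (2 + 5) - 5 = 7 - 5 = 2)
K = -1/8 ≈ -0.12500
u(M) = M**2 + 7*M/8 (u(M) = (M**2 - M/8) + M = M**2 + 7*M/8)
u(D(U))*(-115) + 118 = ((1/8)*2*(7 + 8*2))*(-115) + 118 = ((1/8)*2*(7 + 16))*(-115) + 118 = ((1/8)*2*23)*(-115) + 118 = (23/4)*(-115) + 118 = -2645/4 + 118 = -2173/4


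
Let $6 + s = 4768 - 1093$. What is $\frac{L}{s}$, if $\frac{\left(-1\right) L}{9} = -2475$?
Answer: $\frac{7425}{1223} \approx 6.0711$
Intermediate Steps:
$L = 22275$ ($L = \left(-9\right) \left(-2475\right) = 22275$)
$s = 3669$ ($s = -6 + \left(4768 - 1093\right) = -6 + 3675 = 3669$)
$\frac{L}{s} = \frac{22275}{3669} = 22275 \cdot \frac{1}{3669} = \frac{7425}{1223}$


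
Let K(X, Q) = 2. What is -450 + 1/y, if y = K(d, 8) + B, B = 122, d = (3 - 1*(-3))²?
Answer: -55799/124 ≈ -449.99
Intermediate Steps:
d = 36 (d = (3 + 3)² = 6² = 36)
y = 124 (y = 2 + 122 = 124)
-450 + 1/y = -450 + 1/124 = -55799/124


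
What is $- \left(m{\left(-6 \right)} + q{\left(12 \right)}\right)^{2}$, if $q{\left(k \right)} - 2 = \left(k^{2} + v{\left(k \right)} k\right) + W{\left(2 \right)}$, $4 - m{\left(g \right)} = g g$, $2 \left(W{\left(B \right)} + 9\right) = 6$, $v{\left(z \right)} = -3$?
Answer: $-5184$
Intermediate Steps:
$W{\left(B \right)} = -6$ ($W{\left(B \right)} = -9 + \frac{1}{2} \cdot 6 = -9 + 3 = -6$)
$m{\left(g \right)} = 4 - g^{2}$ ($m{\left(g \right)} = 4 - g g = 4 - g^{2}$)
$q{\left(k \right)} = -4 + k^{2} - 3 k$ ($q{\left(k \right)} = 2 - \left(6 - k^{2} + 3 k\right) = -4 + k^{2} - 3 k$)
$- \left(m{\left(-6 \right)} + q{\left(12 \right)}\right)^{2} = - \left(\left(4 - \left(-6\right)^{2}\right) - \left(40 - 144\right)\right)^{2} = - \left(\left(4 - 36\right) - -104\right)^{2} = - \left(\left(4 - 36\right) + 104\right)^{2} = - \left(-32 + 104\right)^{2} = - 72^{2} = \left(-1\right) 5184 = -5184$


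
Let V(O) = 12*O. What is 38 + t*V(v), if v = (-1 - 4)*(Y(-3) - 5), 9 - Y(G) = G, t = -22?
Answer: 9278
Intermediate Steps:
Y(G) = 9 - G
v = -35 (v = (-1 - 4)*((9 - 1*(-3)) - 5) = -5*((9 + 3) - 5) = -5*(12 - 5) = -5*7 = -35)
38 + t*V(v) = 38 - 264*(-35) = 38 - 22*(-420) = 38 + 9240 = 9278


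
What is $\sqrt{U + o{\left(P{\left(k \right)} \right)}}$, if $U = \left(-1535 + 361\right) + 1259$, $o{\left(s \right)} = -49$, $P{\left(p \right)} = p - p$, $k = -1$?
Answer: $6$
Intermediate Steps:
$P{\left(p \right)} = 0$
$U = 85$ ($U = -1174 + 1259 = 85$)
$\sqrt{U + o{\left(P{\left(k \right)} \right)}} = \sqrt{85 - 49} = \sqrt{36} = 6$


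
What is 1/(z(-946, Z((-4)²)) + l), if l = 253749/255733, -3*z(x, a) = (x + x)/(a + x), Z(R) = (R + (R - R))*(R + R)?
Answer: -166482183/76732819 ≈ -2.1696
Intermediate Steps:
Z(R) = 2*R² (Z(R) = (R + 0)*(2*R) = R*(2*R) = 2*R²)
z(x, a) = -2*x/(3*(a + x)) (z(x, a) = -(x + x)/(3*(a + x)) = -2*x/(3*(a + x)))
l = 253749/255733 (l = 253749*(1/255733) = 253749/255733 ≈ 0.99224)
1/(z(-946, Z((-4)²)) + l) = 1/(-2*(-946)/(3*(2*((-4)²)²) + 3*(-946)) + 253749/255733) = 1/(-2*(-946)/(3*(2*16²) - 2838) + 253749/255733) = 1/(-2*(-946)/(3*(2*256) - 2838) + 253749/255733) = 1/(-2*(-946)/(3*512 - 2838) + 253749/255733) = 1/(-2*(-946)/(1536 - 2838) + 253749/255733) = 1/(-2*(-946)/(-1302) + 253749/255733) = 1/(-2*(-946)*(-1/1302) + 253749/255733) = 1/(-946/651 + 253749/255733) = 1/(-76732819/166482183) = -166482183/76732819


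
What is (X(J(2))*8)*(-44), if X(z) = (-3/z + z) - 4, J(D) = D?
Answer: 1232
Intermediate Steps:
X(z) = -4 + z - 3/z (X(z) = (z - 3/z) - 4 = -4 + z - 3/z)
(X(J(2))*8)*(-44) = ((-4 + 2 - 3/2)*8)*(-44) = -7/2*8*(-44) = -28*(-44) = 1232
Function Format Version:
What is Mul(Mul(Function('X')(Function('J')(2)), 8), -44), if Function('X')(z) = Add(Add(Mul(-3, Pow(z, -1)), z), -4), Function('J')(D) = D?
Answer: 1232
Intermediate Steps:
Function('X')(z) = Add(-4, z, Mul(-3, Pow(z, -1))) (Function('X')(z) = Add(Add(z, Mul(-3, Pow(z, -1))), -4) = Add(-4, z, Mul(-3, Pow(z, -1))))
Mul(Mul(Function('X')(Function('J')(2)), 8), -44) = Mul(Mul(Add(-4, 2, Mul(-3, Pow(2, -1))), 8), -44) = Mul(Mul(Add(-4, 2, Mul(-3, Rational(1, 2))), 8), -44) = Mul(Mul(Add(-4, 2, Rational(-3, 2)), 8), -44) = Mul(Mul(Rational(-7, 2), 8), -44) = Mul(-28, -44) = 1232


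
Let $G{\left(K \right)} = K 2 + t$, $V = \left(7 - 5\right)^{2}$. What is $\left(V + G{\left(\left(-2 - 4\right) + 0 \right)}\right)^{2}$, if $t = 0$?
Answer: $64$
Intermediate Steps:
$V = 4$ ($V = 2^{2} = 4$)
$G{\left(K \right)} = 2 K$ ($G{\left(K \right)} = K 2 + 0 = 2 K + 0 = 2 K$)
$\left(V + G{\left(\left(-2 - 4\right) + 0 \right)}\right)^{2} = \left(4 + 2 \left(\left(-2 - 4\right) + 0\right)\right)^{2} = \left(4 + 2 \left(-6 + 0\right)\right)^{2} = \left(4 + 2 \left(-6\right)\right)^{2} = \left(4 - 12\right)^{2} = \left(-8\right)^{2} = 64$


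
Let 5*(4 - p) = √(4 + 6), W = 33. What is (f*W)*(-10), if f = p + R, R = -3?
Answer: -330 + 66*√10 ≈ -121.29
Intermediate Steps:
p = 4 - √10/5 (p = 4 - √(4 + 6)/5 = 4 - √10/5 ≈ 3.3675)
f = 1 - √10/5 (f = (4 - √10/5) - 3 = 1 - √10/5 ≈ 0.36754)
(f*W)*(-10) = ((1 - √10/5)*33)*(-10) = (33 - 33*√10/5)*(-10) = -330 + 66*√10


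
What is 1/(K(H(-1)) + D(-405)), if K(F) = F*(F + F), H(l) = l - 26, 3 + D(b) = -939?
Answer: 1/516 ≈ 0.0019380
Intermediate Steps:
D(b) = -942 (D(b) = -3 - 939 = -942)
H(l) = -26 + l
K(F) = 2*F² (K(F) = F*(2*F) = 2*F²)
1/(K(H(-1)) + D(-405)) = 1/(2*(-26 - 1)² - 942) = 1/(2*(-27)² - 942) = 1/(2*729 - 942) = 1/(1458 - 942) = 1/516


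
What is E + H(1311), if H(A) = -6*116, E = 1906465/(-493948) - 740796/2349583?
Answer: -812603301740767/1160571823684 ≈ -700.17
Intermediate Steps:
E = -4845312456703/1160571823684 (E = 1906465*(-1/493948) - 740796*1/2349583 = -1906465/493948 - 740796/2349583 = -4845312456703/1160571823684 ≈ -4.1749)
H(A) = -696
E + H(1311) = -4845312456703/1160571823684 - 696 = -812603301740767/1160571823684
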